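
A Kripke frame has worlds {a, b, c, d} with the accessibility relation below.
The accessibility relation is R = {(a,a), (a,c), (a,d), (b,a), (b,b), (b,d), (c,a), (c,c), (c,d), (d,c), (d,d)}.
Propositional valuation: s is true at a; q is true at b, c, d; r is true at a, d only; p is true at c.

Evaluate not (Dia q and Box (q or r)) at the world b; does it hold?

No

At b: Dia q and Box (q or r) is true, so not (Dia q and Box (q or r)) is false.
  At b: Dia q is true, Box (q or r) is true, so Dia q and Box (q or r) is true.
    At b: Dia q requires q at some successor in {a, b, d}.
      q holds at b, so Dia q is true at b.
    At b: Box (q or r) requires q or r at every successor {a, b, d}.
      At a: q or r is true.
      At b: q or r is true.
      At d: q or r is true.
    So Box (q or r) is true at b.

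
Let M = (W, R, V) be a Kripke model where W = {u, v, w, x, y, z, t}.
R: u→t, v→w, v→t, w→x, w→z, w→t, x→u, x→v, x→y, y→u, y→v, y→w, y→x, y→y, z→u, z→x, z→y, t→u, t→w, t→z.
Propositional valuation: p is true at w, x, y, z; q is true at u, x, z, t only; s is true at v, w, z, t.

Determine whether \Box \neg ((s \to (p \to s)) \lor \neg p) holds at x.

No

At x: \Box \neg ((s \to (p \to s)) \lor \neg p) requires \neg ((s \to (p \to s)) \lor \neg p) at every successor {u, v, y}.
  \neg ((s \to (p \to s)) \lor \neg p) fails at u, so \Box \neg ((s \to (p \to s)) \lor \neg p) is false at x.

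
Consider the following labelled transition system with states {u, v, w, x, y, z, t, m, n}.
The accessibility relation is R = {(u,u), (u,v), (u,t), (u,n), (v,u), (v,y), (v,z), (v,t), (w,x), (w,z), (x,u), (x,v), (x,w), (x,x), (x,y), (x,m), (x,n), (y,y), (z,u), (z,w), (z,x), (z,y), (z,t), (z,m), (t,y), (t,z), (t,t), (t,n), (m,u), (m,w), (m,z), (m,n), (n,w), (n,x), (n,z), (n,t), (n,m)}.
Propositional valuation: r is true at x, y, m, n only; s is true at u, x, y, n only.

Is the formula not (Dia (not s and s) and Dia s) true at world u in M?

At u: Dia (not s and s) and Dia s is false, so not (Dia (not s and s) and Dia s) is true.
  At u: Dia (not s and s) is false, Dia s is true, so Dia (not s and s) and Dia s is false.
    At u: Dia (not s and s) requires not s and s at some successor in {u, v, t, n}.
      At u: not s and s is false.
      At v: not s and s is false.
      At t: not s and s is false.
      At n: not s and s is false.
    So Dia (not s and s) is false at u.
    At u: Dia s requires s at some successor in {u, v, t, n}.
      s holds at u, so Dia s is true at u.

Yes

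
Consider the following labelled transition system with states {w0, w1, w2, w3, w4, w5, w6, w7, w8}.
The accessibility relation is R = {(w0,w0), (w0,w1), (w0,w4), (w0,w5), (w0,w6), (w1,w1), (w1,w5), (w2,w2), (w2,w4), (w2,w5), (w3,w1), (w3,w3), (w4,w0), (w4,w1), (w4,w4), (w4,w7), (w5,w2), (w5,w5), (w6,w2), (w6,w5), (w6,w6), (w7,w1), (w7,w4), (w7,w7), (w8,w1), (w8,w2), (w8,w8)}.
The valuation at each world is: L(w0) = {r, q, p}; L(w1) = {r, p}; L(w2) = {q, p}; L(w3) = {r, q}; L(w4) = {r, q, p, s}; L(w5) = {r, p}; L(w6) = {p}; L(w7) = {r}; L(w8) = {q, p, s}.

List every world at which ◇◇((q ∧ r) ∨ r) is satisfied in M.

w0, w1, w2, w3, w4, w5, w6, w7, w8

Recall that ◇ψ holds at a world iff ψ holds at some accessible world.
Let φ = ◇◇((q ∧ r) ∨ r). Evaluate φ at each world:
  w0 (successors {w0, w1, w4, w5, w6}): φ is true.
  w1 (successors {w1, w5}): φ is true.
  w2 (successors {w2, w4, w5}): φ is true.
  w3 (successors {w1, w3}): φ is true.
  w4 (successors {w0, w1, w4, w7}): φ is true.
  w5 (successors {w2, w5}): φ is true.
  w6 (successors {w2, w5, w6}): φ is true.
  w7 (successors {w1, w4, w7}): φ is true.
  w8 (successors {w1, w2, w8}): φ is true.
For instance, at w4:
  At w4: ◇◇((q ∧ r) ∨ r) requires ◇((q ∧ r) ∨ r) at some successor in {w0, w1, w4, w7}.
    ◇((q ∧ r) ∨ r) holds at w0, so ◇◇((q ∧ r) ∨ r) is true at w4.
      At w0: ◇((q ∧ r) ∨ r) requires (q ∧ r) ∨ r at some successor in {w0, w1, w4, w5, w6}.
        (q ∧ r) ∨ r holds at w0, so ◇((q ∧ r) ∨ r) is true at w0.
Satisfying worlds: {w0, w1, w2, w3, w4, w5, w6, w7, w8}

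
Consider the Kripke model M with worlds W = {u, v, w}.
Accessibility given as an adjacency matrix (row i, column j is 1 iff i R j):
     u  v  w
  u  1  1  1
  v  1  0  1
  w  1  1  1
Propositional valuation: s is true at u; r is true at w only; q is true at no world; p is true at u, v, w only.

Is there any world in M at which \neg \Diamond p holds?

Let φ = \neg \Diamond p. Evaluate φ at each world:
  u (successors {u, v, w}): φ is false.
  v (successors {u, w}): φ is false.
  w (successors {u, v, w}): φ is false.
For instance, at v:
  At v: \Diamond p is true, so \neg \Diamond p is false.
    At v: \Diamond p requires p at some successor in {u, w}.
      p holds at u, so \Diamond p is true at v.

No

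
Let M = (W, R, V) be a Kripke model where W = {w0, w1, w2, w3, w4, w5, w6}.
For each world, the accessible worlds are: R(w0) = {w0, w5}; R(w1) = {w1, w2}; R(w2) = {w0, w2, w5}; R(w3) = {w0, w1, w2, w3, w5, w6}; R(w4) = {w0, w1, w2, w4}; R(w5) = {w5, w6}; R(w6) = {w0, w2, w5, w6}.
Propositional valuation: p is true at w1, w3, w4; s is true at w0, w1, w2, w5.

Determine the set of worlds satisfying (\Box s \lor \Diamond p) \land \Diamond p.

Recall that \Box ψ holds at a world iff ψ holds at every accessible world, and \Diamond ψ holds iff ψ holds at some accessible world.
Let φ = (\Box s \lor \Diamond p) \land \Diamond p. Evaluate φ at each world:
  w0 (successors {w0, w5}): φ is false.
  w1 (successors {w1, w2}): φ is true.
  w2 (successors {w0, w2, w5}): φ is false.
  w3 (successors {w0, w1, w2, w3, w5, w6}): φ is true.
  w4 (successors {w0, w1, w2, w4}): φ is true.
  w5 (successors {w5, w6}): φ is false.
  w6 (successors {w0, w2, w5, w6}): φ is false.
For instance, at w4:
  At w4: \Box s \lor \Diamond p is true, \Diamond p is true, so (\Box s \lor \Diamond p) \land \Diamond p is true.
    At w4: \Box s is false, \Diamond p is true, so \Box s \lor \Diamond p is true.
      At w4: \Box s requires s at every successor {w0, w1, w2, w4}.
        s fails at w4, so \Box s is false at w4.
      At w4: \Diamond p requires p at some successor in {w0, w1, w2, w4}.
        p holds at w1, so \Diamond p is true at w4.
    At w4: \Diamond p requires p at some successor in {w0, w1, w2, w4}.
      p holds at w1, so \Diamond p is true at w4.
Satisfying worlds: {w1, w3, w4}

w1, w3, w4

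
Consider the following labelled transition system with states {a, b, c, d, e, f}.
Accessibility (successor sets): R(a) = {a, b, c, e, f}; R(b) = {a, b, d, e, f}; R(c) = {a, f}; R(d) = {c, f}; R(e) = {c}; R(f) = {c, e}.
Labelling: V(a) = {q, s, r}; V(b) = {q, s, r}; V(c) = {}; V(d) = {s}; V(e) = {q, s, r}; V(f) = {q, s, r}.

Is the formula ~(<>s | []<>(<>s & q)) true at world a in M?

At a: <>s | []<>(<>s & q) is true, so ~(<>s | []<>(<>s & q)) is false.
  At a: <>s is true, []<>(<>s & q) is false, so <>s | []<>(<>s & q) is true.
    At a: <>s requires s at some successor in {a, b, c, e, f}.
      s holds at a, so <>s is true at a.
    At a: []<>(<>s & q) requires <>(<>s & q) at every successor {a, b, c, e, f}.
      <>(<>s & q) fails at e, so []<>(<>s & q) is false at a.

No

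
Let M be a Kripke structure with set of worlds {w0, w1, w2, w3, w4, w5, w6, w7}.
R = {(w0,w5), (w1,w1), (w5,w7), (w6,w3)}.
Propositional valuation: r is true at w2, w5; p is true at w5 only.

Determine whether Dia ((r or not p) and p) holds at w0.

Recall that Dia ψ holds at a world iff ψ holds at some accessible world.
At w0: Dia ((r or not p) and p) requires (r or not p) and p at some successor in {w5}.
  (r or not p) and p holds at w5, so Dia ((r or not p) and p) is true at w0.

Yes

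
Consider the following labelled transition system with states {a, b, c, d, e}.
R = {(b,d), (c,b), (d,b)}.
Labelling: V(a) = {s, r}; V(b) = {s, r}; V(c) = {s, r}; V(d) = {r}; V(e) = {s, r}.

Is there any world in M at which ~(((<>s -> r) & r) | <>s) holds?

Let φ = ~(((<>s -> r) & r) | <>s). Evaluate φ at each world:
  a (successors ∅): φ is false.
  b (successors {d}): φ is false.
  c (successors {b}): φ is false.
  d (successors {b}): φ is false.
  e (successors ∅): φ is false.
For instance, at b:
  At b: ((<>s -> r) & r) | <>s is true, so ~(((<>s -> r) & r) | <>s) is false.
    At b: (<>s -> r) & r is true, <>s is false, so ((<>s -> r) & r) | <>s is true.
      At b: <>s -> r is true, r is true, so (<>s -> r) & r is true.
      At b: <>s requires s at some successor in {d}.
        At d: s is false.
      So <>s is false at b.

No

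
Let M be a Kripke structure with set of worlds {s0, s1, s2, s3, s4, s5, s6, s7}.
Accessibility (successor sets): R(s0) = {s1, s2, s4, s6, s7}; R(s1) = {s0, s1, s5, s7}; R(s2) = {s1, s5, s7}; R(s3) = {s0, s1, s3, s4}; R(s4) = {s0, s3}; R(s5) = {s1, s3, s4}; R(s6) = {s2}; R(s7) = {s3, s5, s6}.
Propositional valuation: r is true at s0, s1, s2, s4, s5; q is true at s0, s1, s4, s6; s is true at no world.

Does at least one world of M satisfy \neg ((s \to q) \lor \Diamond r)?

Recall that \Diamond ψ holds at a world iff ψ holds at some accessible world.
Let φ = \neg ((s \to q) \lor \Diamond r). Evaluate φ at each world:
  s0 (successors {s1, s2, s4, s6, s7}): φ is false.
  s1 (successors {s0, s1, s5, s7}): φ is false.
  s2 (successors {s1, s5, s7}): φ is false.
  s3 (successors {s0, s1, s3, s4}): φ is false.
  s4 (successors {s0, s3}): φ is false.
  s5 (successors {s1, s3, s4}): φ is false.
  s6 (successors {s2}): φ is false.
  s7 (successors {s3, s5, s6}): φ is false.
For instance, at s6:
  At s6: (s \to q) \lor \Diamond r is true, so \neg ((s \to q) \lor \Diamond r) is false.
    At s6: s \to q is true, \Diamond r is true, so (s \to q) \lor \Diamond r is true.
      At s6: \Diamond r requires r at some successor in {s2}.
        r holds at s2, so \Diamond r is true at s6.

No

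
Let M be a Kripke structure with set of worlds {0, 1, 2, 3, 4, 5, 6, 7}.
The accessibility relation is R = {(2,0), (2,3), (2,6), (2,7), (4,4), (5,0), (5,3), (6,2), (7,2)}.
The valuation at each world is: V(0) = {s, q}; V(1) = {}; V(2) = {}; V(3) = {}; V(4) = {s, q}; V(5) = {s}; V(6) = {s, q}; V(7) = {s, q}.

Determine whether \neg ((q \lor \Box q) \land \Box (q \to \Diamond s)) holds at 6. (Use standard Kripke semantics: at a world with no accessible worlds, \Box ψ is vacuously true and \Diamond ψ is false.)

No

At 6: (q \lor \Box q) \land \Box (q \to \Diamond s) is true, so \neg ((q \lor \Box q) \land \Box (q \to \Diamond s)) is false.
  At 6: q \lor \Box q is true, \Box (q \to \Diamond s) is true, so (q \lor \Box q) \land \Box (q \to \Diamond s) is true.
    At 6: q is true, \Box q is false, so q \lor \Box q is true.
      At 6: \Box q requires q at every successor {2}.
        q fails at 2, so \Box q is false at 6.
    At 6: \Box (q \to \Diamond s) requires q \to \Diamond s at every successor {2}.
      At 2: q \to \Diamond s is true.
    So \Box (q \to \Diamond s) is true at 6.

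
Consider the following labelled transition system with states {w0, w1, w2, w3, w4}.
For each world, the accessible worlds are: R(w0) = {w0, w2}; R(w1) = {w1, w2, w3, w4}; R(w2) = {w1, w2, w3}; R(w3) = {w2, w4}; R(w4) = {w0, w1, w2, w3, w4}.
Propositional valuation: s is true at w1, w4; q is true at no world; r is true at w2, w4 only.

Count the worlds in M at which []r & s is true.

Let φ = []r & s. Evaluate φ at each world:
  w0 (successors {w0, w2}): φ is false.
  w1 (successors {w1, w2, w3, w4}): φ is false.
  w2 (successors {w1, w2, w3}): φ is false.
  w3 (successors {w2, w4}): φ is false.
  w4 (successors {w0, w1, w2, w3, w4}): φ is false.
For instance, at w1:
  At w1: []r is false, s is true, so []r & s is false.
    At w1: []r requires r at every successor {w1, w2, w3, w4}.
      r fails at w1, so []r is false at w1.
Satisfying worlds: none.

0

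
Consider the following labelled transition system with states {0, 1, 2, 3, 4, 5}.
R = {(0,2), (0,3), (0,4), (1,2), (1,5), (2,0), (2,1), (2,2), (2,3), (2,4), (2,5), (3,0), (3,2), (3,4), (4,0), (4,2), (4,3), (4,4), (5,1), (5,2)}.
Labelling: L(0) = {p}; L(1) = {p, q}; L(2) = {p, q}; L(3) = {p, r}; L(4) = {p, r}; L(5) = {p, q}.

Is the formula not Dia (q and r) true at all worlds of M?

Yes

Let φ = not Dia (q and r). Evaluate φ at each world:
  0 (successors {2, 3, 4}): φ is true.
  1 (successors {2, 5}): φ is true.
  2 (successors {0, 1, 2, 3, 4, 5}): φ is true.
  3 (successors {0, 2, 4}): φ is true.
  4 (successors {0, 2, 3, 4}): φ is true.
  5 (successors {1, 2}): φ is true.
For instance, at 3:
  At 3: Dia (q and r) is false, so not Dia (q and r) is true.
    At 3: Dia (q and r) requires q and r at some successor in {0, 2, 4}.
      At 0: q and r is false.
      At 2: q and r is false.
      At 4: q and r is false.
    So Dia (q and r) is false at 3.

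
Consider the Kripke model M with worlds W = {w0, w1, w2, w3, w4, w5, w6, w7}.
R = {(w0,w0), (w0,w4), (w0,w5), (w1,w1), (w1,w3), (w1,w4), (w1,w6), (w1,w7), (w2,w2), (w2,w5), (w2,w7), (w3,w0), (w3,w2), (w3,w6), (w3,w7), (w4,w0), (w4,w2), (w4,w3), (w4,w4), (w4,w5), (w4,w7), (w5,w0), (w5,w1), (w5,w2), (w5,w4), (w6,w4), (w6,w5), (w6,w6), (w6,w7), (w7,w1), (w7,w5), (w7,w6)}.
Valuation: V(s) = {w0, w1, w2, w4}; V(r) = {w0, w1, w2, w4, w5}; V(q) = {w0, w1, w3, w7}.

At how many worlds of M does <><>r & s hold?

Let φ = <><>r & s. Evaluate φ at each world:
  w0 (successors {w0, w4, w5}): φ is true.
  w1 (successors {w1, w3, w4, w6, w7}): φ is true.
  w2 (successors {w2, w5, w7}): φ is true.
  w3 (successors {w0, w2, w6, w7}): φ is false.
  w4 (successors {w0, w2, w3, w4, w5, w7}): φ is true.
  w5 (successors {w0, w1, w2, w4}): φ is false.
  w6 (successors {w4, w5, w6, w7}): φ is false.
  w7 (successors {w1, w5, w6}): φ is false.
For instance, at w0:
  At w0: <><>r is true, s is true, so <><>r & s is true.
    At w0: <><>r requires <>r at some successor in {w0, w4, w5}.
      <>r holds at w0, so <><>r is true at w0.
Satisfying worlds: {w0, w1, w2, w4}

4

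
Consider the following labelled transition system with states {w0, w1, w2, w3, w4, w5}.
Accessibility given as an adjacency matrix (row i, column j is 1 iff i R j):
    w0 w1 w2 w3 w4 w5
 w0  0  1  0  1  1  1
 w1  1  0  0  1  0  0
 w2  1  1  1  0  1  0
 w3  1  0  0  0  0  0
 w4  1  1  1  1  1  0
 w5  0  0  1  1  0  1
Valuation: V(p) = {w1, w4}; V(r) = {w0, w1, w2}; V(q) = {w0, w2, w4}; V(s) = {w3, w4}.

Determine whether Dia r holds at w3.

Yes

At w3: Dia r requires r at some successor in {w0}.
  r holds at w0, so Dia r is true at w3.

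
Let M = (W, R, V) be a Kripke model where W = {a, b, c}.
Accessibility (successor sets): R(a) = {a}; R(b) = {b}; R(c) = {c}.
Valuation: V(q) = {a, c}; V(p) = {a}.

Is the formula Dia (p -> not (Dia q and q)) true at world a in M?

No

At a: Dia (p -> not (Dia q and q)) requires p -> not (Dia q and q) at some successor in {a}.
  At a: p -> not (Dia q and q) is false.
So Dia (p -> not (Dia q and q)) is false at a.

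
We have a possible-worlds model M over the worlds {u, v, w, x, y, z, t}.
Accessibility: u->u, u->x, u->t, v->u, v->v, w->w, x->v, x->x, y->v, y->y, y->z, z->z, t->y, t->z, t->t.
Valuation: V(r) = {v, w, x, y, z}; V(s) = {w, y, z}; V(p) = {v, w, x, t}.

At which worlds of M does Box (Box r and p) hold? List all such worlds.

w

Recall that Box ψ holds at a world iff ψ holds at every accessible world, and Dia ψ holds iff ψ holds at some accessible world.
Let φ = Box (Box r and p). Evaluate φ at each world:
  u (successors {u, x, t}): φ is false.
  v (successors {u, v}): φ is false.
  w (successors {w}): φ is true.
  x (successors {v, x}): φ is false.
  y (successors {v, y, z}): φ is false.
  z (successors {z}): φ is false.
  t (successors {y, z, t}): φ is false.
For instance, at v:
  At v: Box (Box r and p) requires Box r and p at every successor {u, v}.
    Box r and p fails at u, so Box (Box r and p) is false at v.
      At u: Box r is false, p is false, so Box r and p is false.
Satisfying worlds: {w}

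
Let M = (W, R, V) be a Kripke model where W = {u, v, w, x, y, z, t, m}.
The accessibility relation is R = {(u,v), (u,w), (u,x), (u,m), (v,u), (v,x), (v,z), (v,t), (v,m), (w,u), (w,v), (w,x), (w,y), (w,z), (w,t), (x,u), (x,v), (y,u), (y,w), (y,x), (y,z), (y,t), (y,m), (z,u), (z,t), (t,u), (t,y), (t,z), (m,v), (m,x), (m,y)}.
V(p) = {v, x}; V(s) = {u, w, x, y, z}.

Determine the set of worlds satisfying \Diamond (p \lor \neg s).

Let φ = \Diamond (p \lor \neg s). Evaluate φ at each world:
  u (successors {v, w, x, m}): φ is true.
  v (successors {u, x, z, t, m}): φ is true.
  w (successors {u, v, x, y, z, t}): φ is true.
  x (successors {u, v}): φ is true.
  y (successors {u, w, x, z, t, m}): φ is true.
  z (successors {u, t}): φ is true.
  t (successors {u, y, z}): φ is false.
  m (successors {v, x, y}): φ is true.
For instance, at x:
  At x: \Diamond (p \lor \neg s) requires p \lor \neg s at some successor in {u, v}.
    p \lor \neg s holds at v, so \Diamond (p \lor \neg s) is true at x.
Satisfying worlds: {u, v, w, x, y, z, m}

u, v, w, x, y, z, m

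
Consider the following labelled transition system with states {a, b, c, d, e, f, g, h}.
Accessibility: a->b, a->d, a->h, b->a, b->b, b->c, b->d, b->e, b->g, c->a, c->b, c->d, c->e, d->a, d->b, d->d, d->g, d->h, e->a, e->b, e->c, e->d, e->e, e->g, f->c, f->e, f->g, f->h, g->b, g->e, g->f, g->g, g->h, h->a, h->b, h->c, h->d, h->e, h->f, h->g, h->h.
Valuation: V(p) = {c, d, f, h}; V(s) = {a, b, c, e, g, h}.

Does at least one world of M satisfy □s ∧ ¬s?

Yes

Let φ = □s ∧ ¬s. Evaluate φ at each world:
  a (successors {b, d, h}): φ is false.
  b (successors {a, b, c, d, e, g}): φ is false.
  c (successors {a, b, d, e}): φ is false.
  d (successors {a, b, d, g, h}): φ is false.
  e (successors {a, b, c, d, e, g}): φ is false.
  f (successors {c, e, g, h}): φ is true.
  g (successors {b, e, f, g, h}): φ is false.
  h (successors {a, b, c, d, e, f, g, h}): φ is false.
Detail at f (witness):
  At f: □s is true, ¬s is true, so □s ∧ ¬s is true.
    At f: □s requires s at every successor {c, e, g, h}.
      At c: s is true.
      At e: s is true.
      At g: s is true.
      At h: s is true.
    So □s is true at f.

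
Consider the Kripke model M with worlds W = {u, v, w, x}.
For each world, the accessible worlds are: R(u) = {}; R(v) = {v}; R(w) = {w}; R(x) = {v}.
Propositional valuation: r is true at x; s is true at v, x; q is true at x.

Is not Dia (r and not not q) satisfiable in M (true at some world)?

Yes

Let φ = not Dia (r and not not q). Evaluate φ at each world:
  u (successors ∅): φ is true.
  v (successors {v}): φ is true.
  w (successors {w}): φ is true.
  x (successors {v}): φ is true.
Detail at u (witness):
  At u: Dia (r and not not q) is false, so not Dia (r and not not q) is true.
    At u: no accessible worlds, so Dia (r and not not q) is false.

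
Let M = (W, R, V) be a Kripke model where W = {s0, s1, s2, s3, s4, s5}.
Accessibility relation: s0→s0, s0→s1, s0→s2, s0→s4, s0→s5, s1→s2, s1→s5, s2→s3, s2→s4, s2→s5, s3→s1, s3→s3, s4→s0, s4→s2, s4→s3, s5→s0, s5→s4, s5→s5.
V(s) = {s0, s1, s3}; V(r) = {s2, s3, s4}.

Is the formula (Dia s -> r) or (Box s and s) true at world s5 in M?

No

Recall that Box ψ holds at a world iff ψ holds at every accessible world, and Dia ψ holds iff ψ holds at some accessible world.
At s5: Dia s -> r is false, Box s and s is false, so (Dia s -> r) or (Box s and s) is false.
  At s5: Dia s is true, r is false, so Dia s -> r is false.
    At s5: Dia s requires s at some successor in {s0, s4, s5}.
      s holds at s0, so Dia s is true at s5.
  At s5: Box s is false, s is false, so Box s and s is false.
    At s5: Box s requires s at every successor {s0, s4, s5}.
      s fails at s4, so Box s is false at s5.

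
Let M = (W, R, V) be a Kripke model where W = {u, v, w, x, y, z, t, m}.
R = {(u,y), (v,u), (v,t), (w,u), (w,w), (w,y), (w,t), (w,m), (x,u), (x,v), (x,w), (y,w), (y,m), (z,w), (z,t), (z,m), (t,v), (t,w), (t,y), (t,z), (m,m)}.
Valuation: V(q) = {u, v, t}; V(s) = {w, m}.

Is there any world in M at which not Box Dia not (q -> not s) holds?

Yes

Let φ = not Box Dia not (q -> not s). Evaluate φ at each world:
  u (successors {y}): φ is true.
  v (successors {u, t}): φ is true.
  w (successors {u, w, y, t, m}): φ is true.
  x (successors {u, v, w}): φ is true.
  y (successors {w, m}): φ is true.
  z (successors {w, t, m}): φ is true.
  t (successors {v, w, y, z}): φ is true.
  m (successors {m}): φ is true.
Detail at u (witness):
  At u: Box Dia not (q -> not s) is false, so not Box Dia not (q -> not s) is true.
    At u: Box Dia not (q -> not s) requires Dia not (q -> not s) at every successor {y}.
      Dia not (q -> not s) fails at y, so Box Dia not (q -> not s) is false at u.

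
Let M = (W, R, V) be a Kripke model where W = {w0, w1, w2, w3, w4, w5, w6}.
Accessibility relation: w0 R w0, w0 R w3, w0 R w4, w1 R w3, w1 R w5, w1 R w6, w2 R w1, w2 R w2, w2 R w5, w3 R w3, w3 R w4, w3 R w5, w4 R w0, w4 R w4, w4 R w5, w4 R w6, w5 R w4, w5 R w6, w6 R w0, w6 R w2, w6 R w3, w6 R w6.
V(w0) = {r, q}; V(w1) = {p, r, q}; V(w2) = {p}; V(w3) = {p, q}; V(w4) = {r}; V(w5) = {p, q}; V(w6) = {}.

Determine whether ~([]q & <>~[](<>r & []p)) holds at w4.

At w4: []q & <>~[](<>r & []p) is false, so ~([]q & <>~[](<>r & []p)) is true.
  At w4: []q is false, <>~[](<>r & []p) is true, so []q & <>~[](<>r & []p) is false.
    At w4: []q requires q at every successor {w0, w4, w5, w6}.
      q fails at w4, so []q is false at w4.
    At w4: <>~[](<>r & []p) requires ~[](<>r & []p) at some successor in {w0, w4, w5, w6}.
      ~[](<>r & []p) holds at w0, so <>~[](<>r & []p) is true at w4.

Yes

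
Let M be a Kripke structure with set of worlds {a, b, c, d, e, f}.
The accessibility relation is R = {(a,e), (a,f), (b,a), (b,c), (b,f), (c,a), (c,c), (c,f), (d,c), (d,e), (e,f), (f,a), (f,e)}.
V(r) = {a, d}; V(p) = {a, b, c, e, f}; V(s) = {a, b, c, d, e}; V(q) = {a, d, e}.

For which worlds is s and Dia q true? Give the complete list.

Recall that Dia ψ holds at a world iff ψ holds at some accessible world.
Let φ = s and Dia q. Evaluate φ at each world:
  a (successors {e, f}): φ is true.
  b (successors {a, c, f}): φ is true.
  c (successors {a, c, f}): φ is true.
  d (successors {c, e}): φ is true.
  e (successors {f}): φ is false.
  f (successors {a, e}): φ is false.
For instance, at a:
  At a: s is true, Dia q is true, so s and Dia q is true.
    At a: Dia q requires q at some successor in {e, f}.
      q holds at e, so Dia q is true at a.
Satisfying worlds: {a, b, c, d}

a, b, c, d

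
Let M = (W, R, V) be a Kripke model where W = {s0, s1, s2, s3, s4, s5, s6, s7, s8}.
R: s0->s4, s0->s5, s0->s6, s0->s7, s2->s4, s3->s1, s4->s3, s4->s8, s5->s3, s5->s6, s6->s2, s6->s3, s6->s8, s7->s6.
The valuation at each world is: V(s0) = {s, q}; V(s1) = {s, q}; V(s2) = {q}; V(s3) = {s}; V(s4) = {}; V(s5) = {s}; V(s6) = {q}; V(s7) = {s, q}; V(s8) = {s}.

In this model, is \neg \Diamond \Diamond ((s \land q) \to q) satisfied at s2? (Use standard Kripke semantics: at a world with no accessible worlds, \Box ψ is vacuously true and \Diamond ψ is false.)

At s2: \Diamond \Diamond ((s \land q) \to q) is true, so \neg \Diamond \Diamond ((s \land q) \to q) is false.
  At s2: \Diamond \Diamond ((s \land q) \to q) requires \Diamond ((s \land q) \to q) at some successor in {s4}.
    \Diamond ((s \land q) \to q) holds at s4, so \Diamond \Diamond ((s \land q) \to q) is true at s2.
      At s4: \Diamond ((s \land q) \to q) requires (s \land q) \to q at some successor in {s3, s8}.
        (s \land q) \to q holds at s3, so \Diamond ((s \land q) \to q) is true at s4.

No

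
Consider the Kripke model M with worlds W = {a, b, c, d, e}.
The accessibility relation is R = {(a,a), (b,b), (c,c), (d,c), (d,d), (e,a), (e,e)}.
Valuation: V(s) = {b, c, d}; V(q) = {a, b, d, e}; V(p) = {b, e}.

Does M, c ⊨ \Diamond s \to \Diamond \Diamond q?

At c: \Diamond s is true, \Diamond \Diamond q is false, so \Diamond s \to \Diamond \Diamond q is false.
  At c: \Diamond s requires s at some successor in {c}.
    s holds at c, so \Diamond s is true at c.
  At c: \Diamond \Diamond q requires \Diamond q at some successor in {c}.
    At c: \Diamond q is false.
  So \Diamond \Diamond q is false at c.

No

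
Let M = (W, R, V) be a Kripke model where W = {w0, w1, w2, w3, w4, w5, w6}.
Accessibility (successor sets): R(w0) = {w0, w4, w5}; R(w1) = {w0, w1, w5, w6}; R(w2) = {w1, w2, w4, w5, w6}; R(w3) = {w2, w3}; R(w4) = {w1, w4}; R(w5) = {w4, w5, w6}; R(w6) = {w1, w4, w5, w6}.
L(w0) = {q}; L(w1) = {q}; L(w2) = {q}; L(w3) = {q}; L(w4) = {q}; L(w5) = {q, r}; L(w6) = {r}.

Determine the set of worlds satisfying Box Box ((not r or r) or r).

Let φ = Box Box ((not r or r) or r). Evaluate φ at each world:
  w0 (successors {w0, w4, w5}): φ is true.
  w1 (successors {w0, w1, w5, w6}): φ is true.
  w2 (successors {w1, w2, w4, w5, w6}): φ is true.
  w3 (successors {w2, w3}): φ is true.
  w4 (successors {w1, w4}): φ is true.
  w5 (successors {w4, w5, w6}): φ is true.
  w6 (successors {w1, w4, w5, w6}): φ is true.
For instance, at w1:
  At w1: Box Box ((not r or r) or r) requires Box ((not r or r) or r) at every successor {w0, w1, w5, w6}.
    At w0: Box ((not r or r) or r) is true.
    At w1: Box ((not r or r) or r) is true.
    At w5: Box ((not r or r) or r) is true.
    At w6: Box ((not r or r) or r) is true.
  So Box Box ((not r or r) or r) is true at w1.
Satisfying worlds: {w0, w1, w2, w3, w4, w5, w6}

w0, w1, w2, w3, w4, w5, w6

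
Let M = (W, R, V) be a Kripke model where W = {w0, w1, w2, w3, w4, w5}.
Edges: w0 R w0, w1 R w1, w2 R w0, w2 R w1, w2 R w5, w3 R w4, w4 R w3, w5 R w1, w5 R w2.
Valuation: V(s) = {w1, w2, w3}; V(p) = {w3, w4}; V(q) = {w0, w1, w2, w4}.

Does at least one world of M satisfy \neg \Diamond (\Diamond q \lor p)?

Let φ = \neg \Diamond (\Diamond q \lor p). Evaluate φ at each world:
  w0 (successors {w0}): φ is false.
  w1 (successors {w1}): φ is false.
  w2 (successors {w0, w1, w5}): φ is false.
  w3 (successors {w4}): φ is false.
  w4 (successors {w3}): φ is false.
  w5 (successors {w1, w2}): φ is false.
For instance, at w5:
  At w5: \Diamond (\Diamond q \lor p) is true, so \neg \Diamond (\Diamond q \lor p) is false.
    At w5: \Diamond (\Diamond q \lor p) requires \Diamond q \lor p at some successor in {w1, w2}.
      \Diamond q \lor p holds at w1, so \Diamond (\Diamond q \lor p) is true at w5.

No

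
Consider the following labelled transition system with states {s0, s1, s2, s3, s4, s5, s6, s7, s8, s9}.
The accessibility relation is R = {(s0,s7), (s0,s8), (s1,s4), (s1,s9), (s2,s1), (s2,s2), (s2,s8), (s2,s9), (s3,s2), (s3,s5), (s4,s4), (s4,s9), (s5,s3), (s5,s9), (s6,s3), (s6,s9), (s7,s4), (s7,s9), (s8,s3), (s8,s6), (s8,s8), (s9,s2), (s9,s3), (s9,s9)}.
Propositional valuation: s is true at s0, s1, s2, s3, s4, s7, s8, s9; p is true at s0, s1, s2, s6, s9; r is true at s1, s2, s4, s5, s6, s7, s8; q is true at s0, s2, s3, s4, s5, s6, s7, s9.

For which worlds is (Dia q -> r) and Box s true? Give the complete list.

Let φ = (Dia q -> r) and Box s. Evaluate φ at each world:
  s0 (successors {s7, s8}): φ is false.
  s1 (successors {s4, s9}): φ is true.
  s2 (successors {s1, s2, s8, s9}): φ is true.
  s3 (successors {s2, s5}): φ is false.
  s4 (successors {s4, s9}): φ is true.
  s5 (successors {s3, s9}): φ is true.
  s6 (successors {s3, s9}): φ is true.
  s7 (successors {s4, s9}): φ is true.
  s8 (successors {s3, s6, s8}): φ is false.
  s9 (successors {s2, s3, s9}): φ is false.
For instance, at s9:
  At s9: Dia q -> r is false, Box s is true, so (Dia q -> r) and Box s is false.
    At s9: Dia q is true, r is false, so Dia q -> r is false.
      At s9: Dia q requires q at some successor in {s2, s3, s9}.
        q holds at s2, so Dia q is true at s9.
    At s9: Box s requires s at every successor {s2, s3, s9}.
      At s2: s is true.
      At s3: s is true.
      At s9: s is true.
    So Box s is true at s9.
Satisfying worlds: {s1, s2, s4, s5, s6, s7}

s1, s2, s4, s5, s6, s7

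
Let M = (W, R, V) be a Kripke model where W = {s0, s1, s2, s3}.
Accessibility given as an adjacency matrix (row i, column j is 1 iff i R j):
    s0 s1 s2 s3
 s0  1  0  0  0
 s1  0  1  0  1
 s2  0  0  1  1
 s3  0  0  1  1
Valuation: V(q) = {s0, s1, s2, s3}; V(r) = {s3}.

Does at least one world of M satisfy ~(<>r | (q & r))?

Let φ = ~(<>r | (q & r)). Evaluate φ at each world:
  s0 (successors {s0}): φ is true.
  s1 (successors {s1, s3}): φ is false.
  s2 (successors {s2, s3}): φ is false.
  s3 (successors {s2, s3}): φ is false.
Detail at s0 (witness):
  At s0: <>r | (q & r) is false, so ~(<>r | (q & r)) is true.
    At s0: <>r is false, q & r is false, so <>r | (q & r) is false.
      At s0: <>r requires r at some successor in {s0}.
        At s0: r is false.
      So <>r is false at s0.

Yes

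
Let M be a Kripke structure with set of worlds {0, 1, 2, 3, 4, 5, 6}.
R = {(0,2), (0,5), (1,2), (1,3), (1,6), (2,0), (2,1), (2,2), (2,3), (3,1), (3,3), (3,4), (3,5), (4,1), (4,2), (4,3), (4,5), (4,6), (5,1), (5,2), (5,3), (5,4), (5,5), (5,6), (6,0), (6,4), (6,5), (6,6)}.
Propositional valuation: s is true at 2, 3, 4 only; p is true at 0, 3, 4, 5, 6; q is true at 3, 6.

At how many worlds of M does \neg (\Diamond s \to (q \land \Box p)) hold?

Let φ = \neg (\Diamond s \to (q \land \Box p)). Evaluate φ at each world:
  0 (successors {2, 5}): φ is true.
  1 (successors {2, 3, 6}): φ is true.
  2 (successors {0, 1, 2, 3}): φ is true.
  3 (successors {1, 3, 4, 5}): φ is true.
  4 (successors {1, 2, 3, 5, 6}): φ is true.
  5 (successors {1, 2, 3, 4, 5, 6}): φ is true.
  6 (successors {0, 4, 5, 6}): φ is false.
For instance, at 4:
  At 4: \Diamond s \to (q \land \Box p) is false, so \neg (\Diamond s \to (q \land \Box p)) is true.
    At 4: \Diamond s is true, q \land \Box p is false, so \Diamond s \to (q \land \Box p) is false.
      At 4: \Diamond s requires s at some successor in {1, 2, 3, 5, 6}.
        s holds at 2, so \Diamond s is true at 4.
      At 4: q is false, \Box p is false, so q \land \Box p is false.
Satisfying worlds: {0, 1, 2, 3, 4, 5}

6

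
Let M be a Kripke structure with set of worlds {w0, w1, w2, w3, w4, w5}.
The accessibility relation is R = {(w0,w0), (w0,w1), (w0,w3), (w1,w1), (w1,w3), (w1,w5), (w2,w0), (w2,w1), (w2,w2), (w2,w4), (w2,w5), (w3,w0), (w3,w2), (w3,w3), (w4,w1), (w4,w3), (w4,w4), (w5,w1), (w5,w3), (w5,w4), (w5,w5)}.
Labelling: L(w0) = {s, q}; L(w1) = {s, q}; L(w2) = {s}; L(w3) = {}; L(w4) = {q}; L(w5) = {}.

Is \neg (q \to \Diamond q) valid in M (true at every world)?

No

Recall that \Diamond ψ holds at a world iff ψ holds at some accessible world.
Let φ = \neg (q \to \Diamond q). Evaluate φ at each world:
  w0 (successors {w0, w1, w3}): φ is false.
  w1 (successors {w1, w3, w5}): φ is false.
  w2 (successors {w0, w1, w2, w4, w5}): φ is false.
  w3 (successors {w0, w2, w3}): φ is false.
  w4 (successors {w1, w3, w4}): φ is false.
  w5 (successors {w1, w3, w4, w5}): φ is false.
Detail at w0 (counterexample):
  At w0: q \to \Diamond q is true, so \neg (q \to \Diamond q) is false.
    At w0: q is true, \Diamond q is true, so q \to \Diamond q is true.
      At w0: \Diamond q requires q at some successor in {w0, w1, w3}.
        q holds at w0, so \Diamond q is true at w0.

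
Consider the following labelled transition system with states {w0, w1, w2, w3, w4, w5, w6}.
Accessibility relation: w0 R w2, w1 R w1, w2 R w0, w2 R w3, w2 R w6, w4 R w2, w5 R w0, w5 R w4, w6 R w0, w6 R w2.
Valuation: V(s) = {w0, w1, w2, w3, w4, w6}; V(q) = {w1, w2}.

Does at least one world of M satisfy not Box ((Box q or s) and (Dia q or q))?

Let φ = not Box ((Box q or s) and (Dia q or q)). Evaluate φ at each world:
  w0 (successors {w2}): φ is false.
  w1 (successors {w1}): φ is false.
  w2 (successors {w0, w3, w6}): φ is true.
  w3 (successors ∅): φ is false.
  w4 (successors {w2}): φ is false.
  w5 (successors {w0, w4}): φ is false.
  w6 (successors {w0, w2}): φ is false.
Detail at w2 (witness):
  At w2: Box ((Box q or s) and (Dia q or q)) is false, so not Box ((Box q or s) and (Dia q or q)) is true.
    At w2: Box ((Box q or s) and (Dia q or q)) requires (Box q or s) and (Dia q or q) at every successor {w0, w3, w6}.
      (Box q or s) and (Dia q or q) fails at w3, so Box ((Box q or s) and (Dia q or q)) is false at w2.

Yes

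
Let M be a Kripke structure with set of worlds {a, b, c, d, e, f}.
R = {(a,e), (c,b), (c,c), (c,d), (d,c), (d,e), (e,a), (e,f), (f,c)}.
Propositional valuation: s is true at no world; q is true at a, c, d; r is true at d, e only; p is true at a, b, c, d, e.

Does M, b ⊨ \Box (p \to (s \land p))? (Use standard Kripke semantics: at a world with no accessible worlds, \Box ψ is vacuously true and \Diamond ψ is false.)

At b: no accessible worlds, so \Box (p \to (s \land p)) holds vacuously.

Yes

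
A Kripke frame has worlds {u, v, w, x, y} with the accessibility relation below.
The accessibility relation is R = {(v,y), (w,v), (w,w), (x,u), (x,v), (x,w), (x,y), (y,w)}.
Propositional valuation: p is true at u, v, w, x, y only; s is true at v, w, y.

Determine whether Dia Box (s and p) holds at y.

Recall that Box ψ holds at a world iff ψ holds at every accessible world, and Dia ψ holds iff ψ holds at some accessible world.
At y: Dia Box (s and p) requires Box (s and p) at some successor in {w}.
  Box (s and p) holds at w, so Dia Box (s and p) is true at y.
    At w: Box (s and p) requires s and p at every successor {v, w}.
      At v: s and p is true.
      At w: s and p is true.
    So Box (s and p) is true at w.

Yes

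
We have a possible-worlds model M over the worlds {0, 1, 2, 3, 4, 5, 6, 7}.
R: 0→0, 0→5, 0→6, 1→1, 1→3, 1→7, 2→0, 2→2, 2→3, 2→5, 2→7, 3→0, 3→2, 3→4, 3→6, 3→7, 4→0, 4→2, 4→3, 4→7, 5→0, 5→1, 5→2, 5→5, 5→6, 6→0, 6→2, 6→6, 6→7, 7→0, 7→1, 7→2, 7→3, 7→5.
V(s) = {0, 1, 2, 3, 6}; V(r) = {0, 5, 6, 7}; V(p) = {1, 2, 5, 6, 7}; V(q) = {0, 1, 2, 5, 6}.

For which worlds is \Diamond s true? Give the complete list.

0, 1, 2, 3, 4, 5, 6, 7

Let φ = \Diamond s. Evaluate φ at each world:
  0 (successors {0, 5, 6}): φ is true.
  1 (successors {1, 3, 7}): φ is true.
  2 (successors {0, 2, 3, 5, 7}): φ is true.
  3 (successors {0, 2, 4, 6, 7}): φ is true.
  4 (successors {0, 2, 3, 7}): φ is true.
  5 (successors {0, 1, 2, 5, 6}): φ is true.
  6 (successors {0, 2, 6, 7}): φ is true.
  7 (successors {0, 1, 2, 3, 5}): φ is true.
For instance, at 1:
  At 1: \Diamond s requires s at some successor in {1, 3, 7}.
    s holds at 1, so \Diamond s is true at 1.
Satisfying worlds: {0, 1, 2, 3, 4, 5, 6, 7}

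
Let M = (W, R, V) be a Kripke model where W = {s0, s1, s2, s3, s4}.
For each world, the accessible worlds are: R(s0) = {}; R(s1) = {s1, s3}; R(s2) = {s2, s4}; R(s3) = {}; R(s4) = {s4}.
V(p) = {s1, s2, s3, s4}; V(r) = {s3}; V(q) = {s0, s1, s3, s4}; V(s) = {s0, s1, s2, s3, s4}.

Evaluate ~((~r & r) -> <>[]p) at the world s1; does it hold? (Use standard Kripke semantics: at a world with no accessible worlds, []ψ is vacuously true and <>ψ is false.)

No

Recall that []ψ holds at a world iff ψ holds at every accessible world, and <>ψ holds iff ψ holds at some accessible world.
At s1: (~r & r) -> <>[]p is true, so ~((~r & r) -> <>[]p) is false.
  At s1: ~r & r is false, <>[]p is true, so (~r & r) -> <>[]p is true.
    At s1: <>[]p requires []p at some successor in {s1, s3}.
      []p holds at s1, so <>[]p is true at s1.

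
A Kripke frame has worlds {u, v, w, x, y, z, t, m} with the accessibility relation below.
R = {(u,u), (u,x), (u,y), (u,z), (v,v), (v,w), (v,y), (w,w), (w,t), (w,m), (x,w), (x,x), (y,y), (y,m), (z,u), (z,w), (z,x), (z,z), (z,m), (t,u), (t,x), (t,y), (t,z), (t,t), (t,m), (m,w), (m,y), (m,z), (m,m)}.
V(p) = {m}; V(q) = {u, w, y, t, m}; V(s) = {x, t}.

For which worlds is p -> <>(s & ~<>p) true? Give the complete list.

u, v, w, x, y, z, t

Let φ = p -> <>(s & ~<>p). Evaluate φ at each world:
  u (successors {u, x, y, z}): φ is true.
  v (successors {v, w, y}): φ is true.
  w (successors {w, t, m}): φ is true.
  x (successors {w, x}): φ is true.
  y (successors {y, m}): φ is true.
  z (successors {u, w, x, z, m}): φ is true.
  t (successors {u, x, y, z, t, m}): φ is true.
  m (successors {w, y, z, m}): φ is false.
For instance, at y:
  At y: p is false, <>(s & ~<>p) is false, so p -> <>(s & ~<>p) is true.
    At y: <>(s & ~<>p) requires s & ~<>p at some successor in {y, m}.
      At y: s & ~<>p is false.
      At m: s & ~<>p is false.
    So <>(s & ~<>p) is false at y.
Satisfying worlds: {u, v, w, x, y, z, t}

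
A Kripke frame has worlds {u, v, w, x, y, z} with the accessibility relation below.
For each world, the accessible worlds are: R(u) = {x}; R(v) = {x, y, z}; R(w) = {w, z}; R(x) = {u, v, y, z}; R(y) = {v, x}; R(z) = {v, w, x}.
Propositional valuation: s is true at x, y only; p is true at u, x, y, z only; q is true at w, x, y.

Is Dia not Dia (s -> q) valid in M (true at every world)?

No

Let φ = Dia not Dia (s -> q). Evaluate φ at each world:
  u (successors {x}): φ is false.
  v (successors {x, y, z}): φ is false.
  w (successors {w, z}): φ is false.
  x (successors {u, v, y, z}): φ is false.
  y (successors {v, x}): φ is false.
  z (successors {v, w, x}): φ is false.
Detail at u (counterexample):
  At u: Dia not Dia (s -> q) requires not Dia (s -> q) at some successor in {x}.
    At x: not Dia (s -> q) is false.
  So Dia not Dia (s -> q) is false at u.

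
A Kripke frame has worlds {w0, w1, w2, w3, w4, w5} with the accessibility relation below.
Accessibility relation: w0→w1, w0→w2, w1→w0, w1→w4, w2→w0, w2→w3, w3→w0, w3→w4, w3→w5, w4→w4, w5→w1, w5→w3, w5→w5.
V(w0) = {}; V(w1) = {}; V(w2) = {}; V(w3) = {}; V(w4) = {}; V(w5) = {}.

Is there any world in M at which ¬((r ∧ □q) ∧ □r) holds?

Let φ = ¬((r ∧ □q) ∧ □r). Evaluate φ at each world:
  w0 (successors {w1, w2}): φ is true.
  w1 (successors {w0, w4}): φ is true.
  w2 (successors {w0, w3}): φ is true.
  w3 (successors {w0, w4, w5}): φ is true.
  w4 (successors {w4}): φ is true.
  w5 (successors {w1, w3, w5}): φ is true.
Detail at w0 (witness):
  At w0: (r ∧ □q) ∧ □r is false, so ¬((r ∧ □q) ∧ □r) is true.
    At w0: r ∧ □q is false, □r is false, so (r ∧ □q) ∧ □r is false.
      At w0: r is false, □q is false, so r ∧ □q is false.
      At w0: □r requires r at every successor {w1, w2}.
        r fails at w1, so □r is false at w0.

Yes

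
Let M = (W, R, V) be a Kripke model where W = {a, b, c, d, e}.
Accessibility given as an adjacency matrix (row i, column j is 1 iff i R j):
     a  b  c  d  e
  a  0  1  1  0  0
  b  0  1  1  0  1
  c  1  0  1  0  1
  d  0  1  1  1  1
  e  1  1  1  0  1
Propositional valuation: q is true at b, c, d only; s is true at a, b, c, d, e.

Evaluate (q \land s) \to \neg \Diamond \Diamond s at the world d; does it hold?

Recall that \Diamond ψ holds at a world iff ψ holds at some accessible world.
At d: q \land s is true, \neg \Diamond \Diamond s is false, so (q \land s) \to \neg \Diamond \Diamond s is false.
  At d: \Diamond \Diamond s is true, so \neg \Diamond \Diamond s is false.
    At d: \Diamond \Diamond s requires \Diamond s at some successor in {b, c, d, e}.
      \Diamond s holds at b, so \Diamond \Diamond s is true at d.

No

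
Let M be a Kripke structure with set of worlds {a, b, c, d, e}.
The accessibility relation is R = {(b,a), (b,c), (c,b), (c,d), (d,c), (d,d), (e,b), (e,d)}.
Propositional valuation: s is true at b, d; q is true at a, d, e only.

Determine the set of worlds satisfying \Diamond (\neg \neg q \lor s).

b, c, d, e

Let φ = \Diamond (\neg \neg q \lor s). Evaluate φ at each world:
  a (successors ∅): φ is false.
  b (successors {a, c}): φ is true.
  c (successors {b, d}): φ is true.
  d (successors {c, d}): φ is true.
  e (successors {b, d}): φ is true.
For instance, at c:
  At c: \Diamond (\neg \neg q \lor s) requires \neg \neg q \lor s at some successor in {b, d}.
    \neg \neg q \lor s holds at b, so \Diamond (\neg \neg q \lor s) is true at c.
Satisfying worlds: {b, c, d, e}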